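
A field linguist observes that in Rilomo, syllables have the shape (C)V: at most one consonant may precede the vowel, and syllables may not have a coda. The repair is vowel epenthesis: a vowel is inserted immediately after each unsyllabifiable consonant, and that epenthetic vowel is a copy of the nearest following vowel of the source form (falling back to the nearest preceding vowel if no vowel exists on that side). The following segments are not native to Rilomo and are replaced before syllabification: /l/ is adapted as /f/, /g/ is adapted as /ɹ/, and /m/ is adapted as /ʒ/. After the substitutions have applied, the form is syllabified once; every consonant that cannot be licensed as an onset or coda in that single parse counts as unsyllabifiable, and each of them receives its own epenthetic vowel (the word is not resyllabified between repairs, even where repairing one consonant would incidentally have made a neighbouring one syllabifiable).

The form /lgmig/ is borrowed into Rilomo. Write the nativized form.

Substitution: /l/ → /f/, /g/ → /ɹ/, /m/ → /ʒ/, giving /fɹʒiɹ/.
Syllabifying with onset maximization leaves /f/, /ɹ/, /ɹ/ stranded (no codas are permitted; onsets are limited to one consonant).
Each unlicensed consonant becomes the onset of a new syllable: /f/ → /fi/, /ɹ/ → /ɹi/, /ɹ/ → /ɹi/.

fiɹiʒiɹi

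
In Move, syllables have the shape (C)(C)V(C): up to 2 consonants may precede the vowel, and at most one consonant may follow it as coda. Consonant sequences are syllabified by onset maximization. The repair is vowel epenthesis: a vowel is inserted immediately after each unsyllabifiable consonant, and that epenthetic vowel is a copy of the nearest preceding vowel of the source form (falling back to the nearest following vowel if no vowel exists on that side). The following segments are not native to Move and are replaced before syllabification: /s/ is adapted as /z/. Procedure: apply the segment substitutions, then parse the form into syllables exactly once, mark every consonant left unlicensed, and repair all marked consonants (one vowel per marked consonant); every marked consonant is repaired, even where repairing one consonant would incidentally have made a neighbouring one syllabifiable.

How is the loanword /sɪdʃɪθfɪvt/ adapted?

zɪdʃɪθfɪvtɪ

Substitution: /s/ → /z/, giving /zɪdʃɪθfɪvt/.
The consonants /t/ cannot be parsed into a legal (C)(C)V(C) syllable (at most one coda consonant is licensed; onsets may contain at most 2 consonants).
Inserting the epenthetic vowel yields /t/ → /tɪ/.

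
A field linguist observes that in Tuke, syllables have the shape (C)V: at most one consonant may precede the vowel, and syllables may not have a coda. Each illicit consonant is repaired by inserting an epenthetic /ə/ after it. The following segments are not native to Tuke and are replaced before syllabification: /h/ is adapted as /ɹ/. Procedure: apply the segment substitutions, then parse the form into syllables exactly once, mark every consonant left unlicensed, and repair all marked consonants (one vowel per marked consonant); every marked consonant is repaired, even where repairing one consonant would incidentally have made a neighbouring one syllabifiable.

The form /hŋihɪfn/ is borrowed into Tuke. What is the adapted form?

ɹəŋiɹɪfənə

Substitution: /h/ → /ɹ/, giving /ɹŋiɹɪfn/.
Syllabifying with onset maximization leaves /ɹ/, /f/, /n/ stranded (no codas are permitted; onsets are limited to one consonant).
Each unlicensed consonant becomes the onset of a new syllable: /ɹ/ → /ɹə/, /f/ → /fə/, /n/ → /nə/.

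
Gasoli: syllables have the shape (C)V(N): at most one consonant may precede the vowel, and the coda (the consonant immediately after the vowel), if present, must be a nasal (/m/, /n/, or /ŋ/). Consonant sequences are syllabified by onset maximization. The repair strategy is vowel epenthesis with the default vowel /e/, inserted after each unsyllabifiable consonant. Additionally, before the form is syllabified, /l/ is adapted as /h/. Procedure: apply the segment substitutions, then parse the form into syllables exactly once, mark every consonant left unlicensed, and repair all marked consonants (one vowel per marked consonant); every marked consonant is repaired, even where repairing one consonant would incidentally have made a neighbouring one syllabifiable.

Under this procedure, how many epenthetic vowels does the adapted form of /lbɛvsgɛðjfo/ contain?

After substitution the input is /hbɛvsgɛðjfo/.
The unsyllabifiable consonants are /h/, /v/, /s/, /ð/, /j/; each receives one epenthetic vowel.

5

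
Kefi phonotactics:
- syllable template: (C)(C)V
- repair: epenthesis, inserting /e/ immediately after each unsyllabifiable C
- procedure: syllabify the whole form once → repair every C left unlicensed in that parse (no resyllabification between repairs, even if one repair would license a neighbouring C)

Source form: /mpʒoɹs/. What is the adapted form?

The consonants /m/, /ɹ/, /s/ cannot be parsed into a legal (C)(C)V syllable (no codas are permitted; onsets may contain at most 2 consonants).
Inserting the epenthetic vowel yields /m/ → /me/, /ɹ/ → /ɹe/, /s/ → /se/.

mepʒoɹese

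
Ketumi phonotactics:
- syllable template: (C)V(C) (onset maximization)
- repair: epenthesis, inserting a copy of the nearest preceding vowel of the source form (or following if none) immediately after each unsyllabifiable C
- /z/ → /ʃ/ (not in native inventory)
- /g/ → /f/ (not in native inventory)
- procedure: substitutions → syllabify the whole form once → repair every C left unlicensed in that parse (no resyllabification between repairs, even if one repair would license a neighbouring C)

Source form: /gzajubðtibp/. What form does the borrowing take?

Substitution: /g/ → /f/, /z/ → /ʃ/, giving /fʃajubðtibp/.
The consonants /f/, /ð/, /p/ cannot be parsed into a legal (C)V(C) syllable (at most one coda consonant is licensed; onsets are limited to one consonant).
Each unlicensed consonant becomes the onset of a new syllable: /f/ → /fa/, /ð/ → /ðu/, /p/ → /pi/.

faʃajubðutibpi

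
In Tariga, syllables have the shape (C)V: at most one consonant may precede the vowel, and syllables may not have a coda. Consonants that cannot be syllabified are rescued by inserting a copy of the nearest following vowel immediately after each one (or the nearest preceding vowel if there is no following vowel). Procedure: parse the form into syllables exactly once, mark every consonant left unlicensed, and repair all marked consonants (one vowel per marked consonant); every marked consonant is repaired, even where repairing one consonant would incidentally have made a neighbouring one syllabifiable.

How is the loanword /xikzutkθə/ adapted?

Under (C)V, the unsyllabifiable consonants are /k/, /t/, /k/ (no codas are permitted; onsets are limited to one consonant).
Epenthesis after each stranded consonant: /k/ → /ku/, /t/ → /tə/, /k/ → /kə/.

xikuzutəkəθə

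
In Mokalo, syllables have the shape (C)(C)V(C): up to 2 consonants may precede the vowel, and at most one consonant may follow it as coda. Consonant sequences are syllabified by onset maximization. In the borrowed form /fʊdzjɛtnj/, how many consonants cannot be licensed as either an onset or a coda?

2

Under (C)(C)V(C), the unsyllabifiable consonants are /n/, /j/ (at most one coda consonant is licensed; onsets may contain at most 2 consonants).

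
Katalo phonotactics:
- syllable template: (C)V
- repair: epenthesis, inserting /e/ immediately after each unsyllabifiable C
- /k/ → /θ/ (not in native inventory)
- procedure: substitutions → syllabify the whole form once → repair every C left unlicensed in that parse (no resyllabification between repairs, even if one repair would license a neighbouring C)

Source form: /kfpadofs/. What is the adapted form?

Substitution: /k/ → /θ/, giving /θfpadofs/.
Under (C)V, the unsyllabifiable consonants are /θ/, /f/, /f/, /s/ (no codas are permitted; onsets are limited to one consonant).
Epenthesis after each stranded consonant: /θ/ → /θe/, /f/ → /fe/, /f/ → /fe/, /s/ → /se/.

θefepadofese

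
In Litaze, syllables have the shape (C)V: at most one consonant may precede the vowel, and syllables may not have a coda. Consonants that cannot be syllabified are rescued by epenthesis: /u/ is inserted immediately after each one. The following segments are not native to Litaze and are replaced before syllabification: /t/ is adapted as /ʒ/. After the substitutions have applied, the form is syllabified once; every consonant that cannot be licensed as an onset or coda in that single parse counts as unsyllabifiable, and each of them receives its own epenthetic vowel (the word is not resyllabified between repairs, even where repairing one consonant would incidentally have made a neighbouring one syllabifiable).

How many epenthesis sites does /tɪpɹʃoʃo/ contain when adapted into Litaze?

2

After substitution the input is /ʒɪpɹʃoʃo/.
The unsyllabifiable consonants are /p/, /ɹ/; each receives one epenthetic vowel.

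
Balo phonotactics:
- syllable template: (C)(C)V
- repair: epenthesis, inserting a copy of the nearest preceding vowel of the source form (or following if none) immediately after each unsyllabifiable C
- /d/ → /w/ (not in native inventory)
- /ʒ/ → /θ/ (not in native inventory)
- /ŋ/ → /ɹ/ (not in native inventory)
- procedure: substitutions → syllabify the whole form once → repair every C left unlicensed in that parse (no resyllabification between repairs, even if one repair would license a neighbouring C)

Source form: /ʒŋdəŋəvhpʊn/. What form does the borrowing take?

θəɹwəɹəvəhpʊnʊ

Substitution: /ʒ/ → /θ/, /ŋ/ → /ɹ/, /d/ → /w/, giving /θɹwəɹəvhpʊn/.
Under (C)(C)V, the unsyllabifiable consonants are /θ/, /v/, /n/ (no codas are permitted; onsets may contain at most 2 consonants).
Inserting the epenthetic vowel yields /θ/ → /θə/, /v/ → /və/, /n/ → /nʊ/.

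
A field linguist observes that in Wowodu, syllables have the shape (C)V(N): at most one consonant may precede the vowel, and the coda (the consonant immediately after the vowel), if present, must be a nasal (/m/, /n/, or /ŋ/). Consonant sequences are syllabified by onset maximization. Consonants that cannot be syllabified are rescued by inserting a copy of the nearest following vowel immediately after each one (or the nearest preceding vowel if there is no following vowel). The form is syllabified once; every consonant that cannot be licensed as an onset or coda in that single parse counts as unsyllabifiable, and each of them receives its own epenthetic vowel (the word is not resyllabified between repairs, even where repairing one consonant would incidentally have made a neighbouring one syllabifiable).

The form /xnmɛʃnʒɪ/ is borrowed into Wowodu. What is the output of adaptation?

xɛnɛmɛʃɪnɪʒɪ

Under (C)V(N), the unsyllabifiable consonants are /x/, /n/, /ʃ/, /n/ (only a nasal (/m/, /n/, or /ŋ/) is licensed in coda position; onsets are limited to one consonant).
Inserting the epenthetic vowel yields /x/ → /xɛ/, /n/ → /nɛ/, /ʃ/ → /ʃɪ/, /n/ → /nɪ/.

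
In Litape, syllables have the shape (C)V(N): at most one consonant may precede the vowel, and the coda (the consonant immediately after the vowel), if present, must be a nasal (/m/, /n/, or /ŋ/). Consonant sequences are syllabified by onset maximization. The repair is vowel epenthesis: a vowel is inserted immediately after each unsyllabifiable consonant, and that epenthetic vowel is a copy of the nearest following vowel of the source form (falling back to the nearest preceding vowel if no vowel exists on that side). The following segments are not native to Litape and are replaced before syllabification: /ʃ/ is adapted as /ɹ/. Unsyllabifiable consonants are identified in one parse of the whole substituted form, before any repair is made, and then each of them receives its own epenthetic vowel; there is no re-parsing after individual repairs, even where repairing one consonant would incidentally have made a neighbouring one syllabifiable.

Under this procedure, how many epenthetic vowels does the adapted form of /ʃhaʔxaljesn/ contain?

5

After substitution the input is /ɹhaʔxaljesn/.
The unsyllabifiable consonants are /ɹ/, /ʔ/, /l/, /s/, /n/; each receives one epenthetic vowel.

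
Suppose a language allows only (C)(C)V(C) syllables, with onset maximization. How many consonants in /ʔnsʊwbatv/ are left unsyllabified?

The consonants /ʔ/, /v/ cannot be parsed into a legal (C)(C)V(C) syllable (at most one coda consonant is licensed; onsets may contain at most 2 consonants).

2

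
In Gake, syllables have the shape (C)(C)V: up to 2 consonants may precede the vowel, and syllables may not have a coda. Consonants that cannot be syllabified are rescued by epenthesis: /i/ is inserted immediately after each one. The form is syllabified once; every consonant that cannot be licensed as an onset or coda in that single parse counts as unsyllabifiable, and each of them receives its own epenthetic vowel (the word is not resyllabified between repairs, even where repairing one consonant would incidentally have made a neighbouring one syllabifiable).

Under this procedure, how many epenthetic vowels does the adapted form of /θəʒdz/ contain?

3

The unsyllabifiable consonants are /ʒ/, /d/, /z/; each receives one epenthetic vowel.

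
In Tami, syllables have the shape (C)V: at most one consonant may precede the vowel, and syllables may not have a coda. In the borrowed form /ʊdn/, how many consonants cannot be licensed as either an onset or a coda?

2

Under (C)V, the unsyllabifiable consonants are /d/, /n/ (no codas are permitted; onsets are limited to one consonant).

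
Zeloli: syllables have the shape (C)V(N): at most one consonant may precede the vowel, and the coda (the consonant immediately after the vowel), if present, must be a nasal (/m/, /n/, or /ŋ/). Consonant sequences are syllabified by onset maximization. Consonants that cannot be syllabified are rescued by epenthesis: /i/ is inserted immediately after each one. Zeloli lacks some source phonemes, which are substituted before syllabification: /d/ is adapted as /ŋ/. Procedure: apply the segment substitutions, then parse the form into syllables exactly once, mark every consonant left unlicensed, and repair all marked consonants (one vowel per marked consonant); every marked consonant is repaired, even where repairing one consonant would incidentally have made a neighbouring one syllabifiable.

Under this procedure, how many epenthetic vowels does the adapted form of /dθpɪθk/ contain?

After substitution the input is /ŋθpɪθk/.
The unsyllabifiable consonants are /ŋ/, /θ/, /θ/, /k/; each receives one epenthetic vowel.

4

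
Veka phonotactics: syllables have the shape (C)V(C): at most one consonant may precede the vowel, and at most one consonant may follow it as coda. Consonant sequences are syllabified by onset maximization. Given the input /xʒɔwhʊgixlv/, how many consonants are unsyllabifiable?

Under (C)V(C), the unsyllabifiable consonants are /x/, /l/, /v/ (at most one coda consonant is licensed; onsets are limited to one consonant).

3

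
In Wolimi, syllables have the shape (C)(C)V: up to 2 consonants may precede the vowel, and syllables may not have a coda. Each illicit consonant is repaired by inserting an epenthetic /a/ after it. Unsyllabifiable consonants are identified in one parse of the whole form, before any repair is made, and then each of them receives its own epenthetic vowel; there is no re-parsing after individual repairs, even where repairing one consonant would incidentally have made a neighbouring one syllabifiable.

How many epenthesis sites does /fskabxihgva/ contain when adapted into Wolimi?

2

The unsyllabifiable consonants are /f/, /h/; each receives one epenthetic vowel.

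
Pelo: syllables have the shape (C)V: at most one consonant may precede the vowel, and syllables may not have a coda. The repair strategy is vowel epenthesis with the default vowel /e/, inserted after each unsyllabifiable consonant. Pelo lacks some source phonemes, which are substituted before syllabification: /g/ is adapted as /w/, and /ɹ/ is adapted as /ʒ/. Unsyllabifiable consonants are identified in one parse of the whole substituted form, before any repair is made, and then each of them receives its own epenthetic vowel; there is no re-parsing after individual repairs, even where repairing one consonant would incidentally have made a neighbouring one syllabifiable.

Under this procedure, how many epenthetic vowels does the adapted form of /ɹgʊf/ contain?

After substitution the input is /ʒwʊf/.
The unsyllabifiable consonants are /ʒ/, /f/; each receives one epenthetic vowel.

2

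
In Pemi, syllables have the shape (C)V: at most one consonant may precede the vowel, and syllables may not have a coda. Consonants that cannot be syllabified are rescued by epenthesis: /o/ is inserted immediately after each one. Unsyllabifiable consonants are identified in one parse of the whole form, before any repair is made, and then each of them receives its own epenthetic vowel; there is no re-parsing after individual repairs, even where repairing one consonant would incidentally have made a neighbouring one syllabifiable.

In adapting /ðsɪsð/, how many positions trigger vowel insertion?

3

The unsyllabifiable consonants are /ð/, /s/, /ð/; each receives one epenthetic vowel.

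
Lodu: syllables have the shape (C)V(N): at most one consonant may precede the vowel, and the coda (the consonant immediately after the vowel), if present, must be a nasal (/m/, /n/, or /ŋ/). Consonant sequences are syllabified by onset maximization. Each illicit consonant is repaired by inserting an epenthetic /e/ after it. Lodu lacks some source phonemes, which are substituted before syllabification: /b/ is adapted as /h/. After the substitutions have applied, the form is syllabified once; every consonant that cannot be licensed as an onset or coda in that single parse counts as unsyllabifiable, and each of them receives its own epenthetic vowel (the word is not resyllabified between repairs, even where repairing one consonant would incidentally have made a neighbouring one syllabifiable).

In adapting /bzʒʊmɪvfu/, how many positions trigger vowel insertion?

3

After substitution the input is /hzʒʊmɪvfu/.
The unsyllabifiable consonants are /h/, /z/, /v/; each receives one epenthetic vowel.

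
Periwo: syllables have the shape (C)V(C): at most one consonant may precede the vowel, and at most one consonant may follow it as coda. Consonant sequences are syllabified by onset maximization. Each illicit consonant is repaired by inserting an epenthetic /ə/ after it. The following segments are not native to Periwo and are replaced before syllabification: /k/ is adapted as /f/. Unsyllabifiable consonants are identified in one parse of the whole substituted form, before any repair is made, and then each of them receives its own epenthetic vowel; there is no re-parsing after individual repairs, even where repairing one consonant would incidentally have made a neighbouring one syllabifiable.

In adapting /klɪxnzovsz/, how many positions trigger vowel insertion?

After substitution the input is /flɪxnzovsz/.
The unsyllabifiable consonants are /f/, /n/, /s/, /z/; each receives one epenthetic vowel.

4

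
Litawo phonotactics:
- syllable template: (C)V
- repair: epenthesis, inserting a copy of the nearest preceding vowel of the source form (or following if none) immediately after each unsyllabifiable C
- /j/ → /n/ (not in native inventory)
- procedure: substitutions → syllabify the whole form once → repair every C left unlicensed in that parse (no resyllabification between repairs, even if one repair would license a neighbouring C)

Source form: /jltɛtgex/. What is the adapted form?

nɛlɛtɛtɛgexe

Substitution: /j/ → /n/, giving /nltɛtgex/.
Syllabifying with onset maximization leaves /n/, /l/, /t/, /x/ stranded (no codas are permitted; onsets are limited to one consonant).
Epenthesis after each stranded consonant: /n/ → /nɛ/, /l/ → /lɛ/, /t/ → /tɛ/, /x/ → /xe/.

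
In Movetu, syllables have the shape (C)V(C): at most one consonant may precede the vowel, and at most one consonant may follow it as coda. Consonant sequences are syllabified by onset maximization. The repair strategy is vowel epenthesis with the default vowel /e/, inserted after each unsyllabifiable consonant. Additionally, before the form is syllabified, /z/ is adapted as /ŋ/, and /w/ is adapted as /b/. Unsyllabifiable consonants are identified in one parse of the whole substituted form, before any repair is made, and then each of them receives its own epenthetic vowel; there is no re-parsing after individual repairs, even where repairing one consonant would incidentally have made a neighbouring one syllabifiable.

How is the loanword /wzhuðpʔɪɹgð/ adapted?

Substitution: /w/ → /b/, /z/ → /ŋ/, giving /bŋhuðpʔɪɹgð/.
The consonants /b/, /ŋ/, /p/, /g/, /ð/ cannot be parsed into a legal (C)V(C) syllable (at most one coda consonant is licensed; onsets are limited to one consonant).
Epenthesis after each stranded consonant: /b/ → /be/, /ŋ/ → /ŋe/, /p/ → /pe/, /g/ → /ge/, /ð/ → /ðe/.

beŋehuðpeʔɪɹgeðe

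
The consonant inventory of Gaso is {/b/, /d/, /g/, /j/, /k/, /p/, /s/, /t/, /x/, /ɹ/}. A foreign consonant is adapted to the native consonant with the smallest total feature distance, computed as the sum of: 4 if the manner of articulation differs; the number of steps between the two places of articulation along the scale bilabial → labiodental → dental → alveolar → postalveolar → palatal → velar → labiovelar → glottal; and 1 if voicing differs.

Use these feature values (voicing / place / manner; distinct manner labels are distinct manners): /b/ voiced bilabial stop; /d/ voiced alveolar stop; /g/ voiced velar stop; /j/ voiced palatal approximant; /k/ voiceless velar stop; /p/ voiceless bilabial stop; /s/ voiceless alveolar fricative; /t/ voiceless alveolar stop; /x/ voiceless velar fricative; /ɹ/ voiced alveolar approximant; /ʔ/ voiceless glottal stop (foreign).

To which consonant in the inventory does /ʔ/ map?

/k/ is closest: same manner (stop), place distance 2 (glottal→velar), same voicing; total 2. Next closest is /g/ at distance 3.

k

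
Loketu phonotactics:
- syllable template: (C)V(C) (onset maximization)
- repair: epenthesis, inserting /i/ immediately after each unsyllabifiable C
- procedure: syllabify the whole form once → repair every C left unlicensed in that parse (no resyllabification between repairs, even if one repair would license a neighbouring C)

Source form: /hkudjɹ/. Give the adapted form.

hikudjiɹi

Under (C)V(C), the unsyllabifiable consonants are /h/, /j/, /ɹ/ (at most one coda consonant is licensed; onsets are limited to one consonant).
Epenthesis after each stranded consonant: /h/ → /hi/, /j/ → /ji/, /ɹ/ → /ɹi/.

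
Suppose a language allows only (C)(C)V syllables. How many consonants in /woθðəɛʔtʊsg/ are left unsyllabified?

2

Under (C)(C)V, the unsyllabifiable consonants are /s/, /g/ (no codas are permitted; onsets may contain at most 2 consonants).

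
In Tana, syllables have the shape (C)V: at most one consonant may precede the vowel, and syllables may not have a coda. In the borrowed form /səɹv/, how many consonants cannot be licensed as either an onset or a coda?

Syllabifying with onset maximization leaves /ɹ/, /v/ stranded (no codas are permitted; onsets are limited to one consonant).

2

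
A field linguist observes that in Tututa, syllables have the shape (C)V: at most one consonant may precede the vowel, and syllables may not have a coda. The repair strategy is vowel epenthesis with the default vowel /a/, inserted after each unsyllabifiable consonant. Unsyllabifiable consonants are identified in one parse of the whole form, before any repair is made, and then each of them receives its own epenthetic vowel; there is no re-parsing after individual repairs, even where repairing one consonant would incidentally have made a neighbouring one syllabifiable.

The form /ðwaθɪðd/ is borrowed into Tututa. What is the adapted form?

Syllabifying with onset maximization leaves /ð/, /ð/, /d/ stranded (no codas are permitted; onsets are limited to one consonant).
Epenthesis after each stranded consonant: /ð/ → /ða/, /ð/ → /ða/, /d/ → /da/.

ðawaθɪðada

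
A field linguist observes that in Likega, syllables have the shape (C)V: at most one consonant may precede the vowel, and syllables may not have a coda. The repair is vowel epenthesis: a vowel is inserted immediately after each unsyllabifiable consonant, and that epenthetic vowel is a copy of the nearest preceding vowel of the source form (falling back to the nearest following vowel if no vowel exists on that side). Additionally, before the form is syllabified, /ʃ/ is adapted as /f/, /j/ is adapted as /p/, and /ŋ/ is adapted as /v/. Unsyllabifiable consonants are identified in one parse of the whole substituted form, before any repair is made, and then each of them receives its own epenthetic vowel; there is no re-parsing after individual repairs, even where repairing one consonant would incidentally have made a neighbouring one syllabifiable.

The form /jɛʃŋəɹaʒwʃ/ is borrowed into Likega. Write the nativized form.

Substitution: /j/ → /p/, /ʃ/ → /f/, /ŋ/ → /v/, giving /pɛfvəɹaʒwf/.
Under (C)V, the unsyllabifiable consonants are /f/, /ʒ/, /w/, /f/ (no codas are permitted; onsets are limited to one consonant).
Epenthesis after each stranded consonant: /f/ → /fɛ/, /ʒ/ → /ʒa/, /w/ → /wa/, /f/ → /fa/.

pɛfɛvəɹaʒawafa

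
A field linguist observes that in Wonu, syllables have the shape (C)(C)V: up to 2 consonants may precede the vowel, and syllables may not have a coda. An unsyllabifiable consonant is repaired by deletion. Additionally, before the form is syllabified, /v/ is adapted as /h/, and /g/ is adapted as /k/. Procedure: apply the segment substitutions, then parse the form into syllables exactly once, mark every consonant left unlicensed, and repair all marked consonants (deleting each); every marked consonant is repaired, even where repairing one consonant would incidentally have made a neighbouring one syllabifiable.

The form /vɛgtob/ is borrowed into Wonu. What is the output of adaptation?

Substitution: /v/ → /h/, /g/ → /k/, giving /hɛktob/.
Under (C)(C)V, the unsyllabifiable consonants are /b/ (no codas are permitted; onsets may contain at most 2 consonants).
Deleting the stranded consonants removes /b/.

hɛkto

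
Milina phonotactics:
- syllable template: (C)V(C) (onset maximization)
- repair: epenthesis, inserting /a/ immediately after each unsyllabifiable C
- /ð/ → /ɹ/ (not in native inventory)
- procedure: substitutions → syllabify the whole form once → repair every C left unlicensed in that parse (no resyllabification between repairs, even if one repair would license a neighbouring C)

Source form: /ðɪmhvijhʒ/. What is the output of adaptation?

Substitution: /ð/ → /ɹ/, giving /ɹɪmhvijhʒ/.
The consonants /h/, /h/, /ʒ/ cannot be parsed into a legal (C)V(C) syllable (at most one coda consonant is licensed; onsets are limited to one consonant).
Each unlicensed consonant becomes the onset of a new syllable: /h/ → /ha/, /h/ → /ha/, /ʒ/ → /ʒa/.

ɹɪmhavijhaʒa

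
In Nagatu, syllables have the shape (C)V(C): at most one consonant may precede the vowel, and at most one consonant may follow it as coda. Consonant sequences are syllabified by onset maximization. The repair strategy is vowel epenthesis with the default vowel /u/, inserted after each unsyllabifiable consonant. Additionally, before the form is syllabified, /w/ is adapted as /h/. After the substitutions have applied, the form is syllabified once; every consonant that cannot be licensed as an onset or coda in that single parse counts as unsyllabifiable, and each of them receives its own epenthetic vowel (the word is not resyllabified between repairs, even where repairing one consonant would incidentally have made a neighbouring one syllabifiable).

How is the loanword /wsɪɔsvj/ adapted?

Substitution: /w/ → /h/, giving /hsɪɔsvj/.
Syllabifying with onset maximization leaves /h/, /v/, /j/ stranded (at most one coda consonant is licensed; onsets are limited to one consonant).
Each unlicensed consonant becomes the onset of a new syllable: /h/ → /hu/, /v/ → /vu/, /j/ → /ju/.

husɪɔsvuju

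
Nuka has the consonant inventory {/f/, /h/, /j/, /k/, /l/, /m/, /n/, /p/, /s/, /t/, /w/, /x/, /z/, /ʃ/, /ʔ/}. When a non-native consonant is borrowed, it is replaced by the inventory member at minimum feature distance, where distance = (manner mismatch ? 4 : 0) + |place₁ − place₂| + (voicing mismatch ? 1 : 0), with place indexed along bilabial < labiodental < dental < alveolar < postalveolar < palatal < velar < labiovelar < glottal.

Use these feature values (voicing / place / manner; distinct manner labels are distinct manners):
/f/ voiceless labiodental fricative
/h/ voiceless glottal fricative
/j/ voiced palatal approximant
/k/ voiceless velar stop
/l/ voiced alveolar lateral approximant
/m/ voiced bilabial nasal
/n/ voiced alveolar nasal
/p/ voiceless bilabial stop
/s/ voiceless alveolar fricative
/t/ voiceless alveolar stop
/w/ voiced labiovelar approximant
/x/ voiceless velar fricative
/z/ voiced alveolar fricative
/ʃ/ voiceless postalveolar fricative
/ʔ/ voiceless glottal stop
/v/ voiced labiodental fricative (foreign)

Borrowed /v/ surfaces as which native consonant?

f

/f/ is closest: same manner (fricative), place distance 0 (labiodental→labiodental), voicing differs (+1); total 1. Next closest is /z/ at distance 2.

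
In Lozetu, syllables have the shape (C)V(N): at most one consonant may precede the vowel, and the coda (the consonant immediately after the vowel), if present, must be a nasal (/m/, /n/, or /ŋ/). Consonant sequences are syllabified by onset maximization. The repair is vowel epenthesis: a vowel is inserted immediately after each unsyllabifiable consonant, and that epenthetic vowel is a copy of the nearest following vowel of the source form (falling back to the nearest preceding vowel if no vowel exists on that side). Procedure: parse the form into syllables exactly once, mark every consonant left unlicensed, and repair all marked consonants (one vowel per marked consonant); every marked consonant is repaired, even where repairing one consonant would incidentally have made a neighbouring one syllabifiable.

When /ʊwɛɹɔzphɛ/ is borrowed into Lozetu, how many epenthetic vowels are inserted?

The unsyllabifiable consonants are /z/, /p/; each receives one epenthetic vowel.

2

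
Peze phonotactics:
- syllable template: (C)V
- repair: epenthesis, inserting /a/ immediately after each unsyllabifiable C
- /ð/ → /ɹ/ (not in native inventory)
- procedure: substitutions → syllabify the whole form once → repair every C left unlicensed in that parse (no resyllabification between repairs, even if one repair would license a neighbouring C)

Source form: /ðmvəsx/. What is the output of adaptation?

ɹamavəsaxa

Substitution: /ð/ → /ɹ/, giving /ɹmvəsx/.
Under (C)V, the unsyllabifiable consonants are /ɹ/, /m/, /s/, /x/ (no codas are permitted; onsets are limited to one consonant).
Inserting the epenthetic vowel yields /ɹ/ → /ɹa/, /m/ → /ma/, /s/ → /sa/, /x/ → /xa/.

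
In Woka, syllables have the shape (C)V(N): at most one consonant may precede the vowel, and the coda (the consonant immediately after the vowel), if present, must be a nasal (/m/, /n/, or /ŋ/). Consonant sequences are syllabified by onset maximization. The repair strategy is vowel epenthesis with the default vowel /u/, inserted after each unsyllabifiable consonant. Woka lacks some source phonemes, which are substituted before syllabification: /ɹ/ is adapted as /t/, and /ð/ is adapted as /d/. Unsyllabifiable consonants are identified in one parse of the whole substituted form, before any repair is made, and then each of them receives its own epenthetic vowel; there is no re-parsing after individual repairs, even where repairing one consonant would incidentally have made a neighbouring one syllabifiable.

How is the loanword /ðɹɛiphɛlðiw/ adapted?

dutɛipuhɛludiwu

Substitution: /ð/ → /d/, /ɹ/ → /t/, giving /dtɛiphɛldiw/.
Under (C)V(N), the unsyllabifiable consonants are /d/, /p/, /l/, /w/ (only a nasal (/m/, /n/, or /ŋ/) is licensed in coda position; onsets are limited to one consonant).
Epenthesis after each stranded consonant: /d/ → /du/, /p/ → /pu/, /l/ → /lu/, /w/ → /wu/.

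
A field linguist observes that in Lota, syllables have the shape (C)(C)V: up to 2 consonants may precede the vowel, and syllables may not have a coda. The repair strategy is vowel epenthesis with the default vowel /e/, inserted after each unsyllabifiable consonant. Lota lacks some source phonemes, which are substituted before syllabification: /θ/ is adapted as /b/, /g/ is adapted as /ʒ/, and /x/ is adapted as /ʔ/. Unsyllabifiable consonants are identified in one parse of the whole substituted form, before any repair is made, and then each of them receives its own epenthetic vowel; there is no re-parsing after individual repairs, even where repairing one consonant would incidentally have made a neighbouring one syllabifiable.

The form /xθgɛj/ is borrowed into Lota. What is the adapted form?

ʔebʒɛje

Substitution: /x/ → /ʔ/, /θ/ → /b/, /g/ → /ʒ/, giving /ʔbʒɛj/.
Under (C)(C)V, the unsyllabifiable consonants are /ʔ/, /j/ (no codas are permitted; onsets may contain at most 2 consonants).
Inserting the epenthetic vowel yields /ʔ/ → /ʔe/, /j/ → /je/.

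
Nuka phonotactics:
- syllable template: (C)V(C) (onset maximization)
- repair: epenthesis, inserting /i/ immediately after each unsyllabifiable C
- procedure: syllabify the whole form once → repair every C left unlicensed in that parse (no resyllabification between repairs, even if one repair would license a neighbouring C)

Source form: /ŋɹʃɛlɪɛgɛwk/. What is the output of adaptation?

ŋiɹiʃɛlɪɛgɛwki

The consonants /ŋ/, /ɹ/, /k/ cannot be parsed into a legal (C)V(C) syllable (at most one coda consonant is licensed; onsets are limited to one consonant).
Each unlicensed consonant becomes the onset of a new syllable: /ŋ/ → /ŋi/, /ɹ/ → /ɹi/, /k/ → /ki/.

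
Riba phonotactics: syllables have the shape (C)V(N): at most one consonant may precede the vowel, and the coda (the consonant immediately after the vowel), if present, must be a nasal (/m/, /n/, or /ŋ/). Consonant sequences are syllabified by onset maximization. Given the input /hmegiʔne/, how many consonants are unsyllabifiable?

The consonants /h/, /ʔ/ cannot be parsed into a legal (C)V(N) syllable (only a nasal (/m/, /n/, or /ŋ/) is licensed in coda position; onsets are limited to one consonant).

2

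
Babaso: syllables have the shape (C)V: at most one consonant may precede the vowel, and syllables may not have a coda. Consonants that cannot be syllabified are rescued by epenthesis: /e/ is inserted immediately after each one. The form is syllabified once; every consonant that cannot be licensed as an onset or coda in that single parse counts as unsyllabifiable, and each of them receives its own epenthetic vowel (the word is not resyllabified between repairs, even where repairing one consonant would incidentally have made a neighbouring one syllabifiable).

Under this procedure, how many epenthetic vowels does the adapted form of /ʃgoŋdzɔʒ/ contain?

The unsyllabifiable consonants are /ʃ/, /ŋ/, /d/, /ʒ/; each receives one epenthetic vowel.

4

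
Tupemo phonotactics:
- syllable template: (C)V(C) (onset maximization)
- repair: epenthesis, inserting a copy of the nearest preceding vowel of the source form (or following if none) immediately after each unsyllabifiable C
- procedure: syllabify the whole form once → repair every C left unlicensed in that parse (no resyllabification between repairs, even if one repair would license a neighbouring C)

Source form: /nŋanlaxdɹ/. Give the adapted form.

naŋanlaxdaɹa

Syllabifying with onset maximization leaves /n/, /d/, /ɹ/ stranded (at most one coda consonant is licensed; onsets are limited to one consonant).
Each unlicensed consonant becomes the onset of a new syllable: /n/ → /na/, /d/ → /da/, /ɹ/ → /ɹa/.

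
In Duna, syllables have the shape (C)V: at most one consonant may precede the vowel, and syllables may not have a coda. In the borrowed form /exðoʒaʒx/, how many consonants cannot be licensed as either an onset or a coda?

3

Syllabifying with onset maximization leaves /x/, /ʒ/, /x/ stranded (no codas are permitted; onsets are limited to one consonant).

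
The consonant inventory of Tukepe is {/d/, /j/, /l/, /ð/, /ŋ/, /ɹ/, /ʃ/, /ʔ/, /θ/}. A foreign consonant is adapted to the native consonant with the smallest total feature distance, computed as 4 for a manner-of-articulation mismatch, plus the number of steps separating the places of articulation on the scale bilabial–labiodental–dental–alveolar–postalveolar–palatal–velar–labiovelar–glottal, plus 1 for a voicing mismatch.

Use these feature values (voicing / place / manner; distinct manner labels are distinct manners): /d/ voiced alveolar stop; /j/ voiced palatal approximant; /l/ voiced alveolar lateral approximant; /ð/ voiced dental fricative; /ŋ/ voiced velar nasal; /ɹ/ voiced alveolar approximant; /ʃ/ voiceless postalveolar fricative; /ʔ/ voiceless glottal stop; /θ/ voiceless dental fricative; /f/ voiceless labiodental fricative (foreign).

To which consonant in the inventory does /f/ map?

/θ/ is closest: same manner (fricative), place distance 1 (labiodental→dental), same voicing; total 1. Next closest is /ð/ at distance 2.

θ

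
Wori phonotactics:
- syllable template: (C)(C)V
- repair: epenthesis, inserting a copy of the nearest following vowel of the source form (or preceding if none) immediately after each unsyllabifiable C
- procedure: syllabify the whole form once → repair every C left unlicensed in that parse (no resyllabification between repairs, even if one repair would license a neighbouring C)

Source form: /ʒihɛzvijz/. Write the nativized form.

ʒihɛzvijizi

Syllabifying with onset maximization leaves /j/, /z/ stranded (no codas are permitted; onsets may contain at most 2 consonants).
Each unlicensed consonant becomes the onset of a new syllable: /j/ → /ji/, /z/ → /zi/.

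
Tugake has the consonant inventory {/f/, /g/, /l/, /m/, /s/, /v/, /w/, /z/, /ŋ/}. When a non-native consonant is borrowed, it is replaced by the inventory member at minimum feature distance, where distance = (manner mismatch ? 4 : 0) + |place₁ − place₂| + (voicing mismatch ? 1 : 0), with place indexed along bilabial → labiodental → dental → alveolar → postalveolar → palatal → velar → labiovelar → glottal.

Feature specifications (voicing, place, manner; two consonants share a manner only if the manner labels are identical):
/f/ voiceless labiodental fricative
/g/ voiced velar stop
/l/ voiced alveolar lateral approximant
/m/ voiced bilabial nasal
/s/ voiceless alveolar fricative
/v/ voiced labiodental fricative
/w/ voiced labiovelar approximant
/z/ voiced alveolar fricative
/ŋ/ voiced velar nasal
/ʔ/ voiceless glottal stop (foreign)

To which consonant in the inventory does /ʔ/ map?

/g/ is closest: same manner (stop), place distance 2 (glottal→velar), voicing differs (+1); total 3. Next closest is /w/ at distance 6.

g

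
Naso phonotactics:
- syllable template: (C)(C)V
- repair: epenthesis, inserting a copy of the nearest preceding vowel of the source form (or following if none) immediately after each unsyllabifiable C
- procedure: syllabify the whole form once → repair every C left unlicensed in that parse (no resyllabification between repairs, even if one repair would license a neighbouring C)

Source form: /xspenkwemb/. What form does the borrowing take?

Under (C)(C)V, the unsyllabifiable consonants are /x/, /n/, /m/, /b/ (no codas are permitted; onsets may contain at most 2 consonants).
Epenthesis after each stranded consonant: /x/ → /xe/, /n/ → /ne/, /m/ → /me/, /b/ → /be/.

xespenekwemebe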